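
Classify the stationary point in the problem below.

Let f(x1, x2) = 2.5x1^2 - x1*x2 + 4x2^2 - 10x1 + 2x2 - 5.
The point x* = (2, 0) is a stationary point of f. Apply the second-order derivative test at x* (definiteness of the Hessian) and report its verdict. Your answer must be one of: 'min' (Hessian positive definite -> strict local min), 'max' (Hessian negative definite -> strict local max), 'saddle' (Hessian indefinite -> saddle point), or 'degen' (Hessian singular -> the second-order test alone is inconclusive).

Compute the Hessian H = grad^2 f:
  H = [[5, -1], [-1, 8]]
Verify stationarity: grad f(x*) = H x* + g = (0, 0).
Eigenvalues of H: 4.6972, 8.3028.
Both eigenvalues > 0, so H is positive definite -> x* is a strict local min.

min


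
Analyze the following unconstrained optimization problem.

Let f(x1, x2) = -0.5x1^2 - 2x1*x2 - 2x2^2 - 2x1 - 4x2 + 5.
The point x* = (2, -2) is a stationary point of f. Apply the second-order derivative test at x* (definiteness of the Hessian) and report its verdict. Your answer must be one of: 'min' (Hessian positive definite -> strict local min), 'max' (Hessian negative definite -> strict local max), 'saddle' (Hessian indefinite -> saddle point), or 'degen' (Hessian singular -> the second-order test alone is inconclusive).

Compute the Hessian H = grad^2 f:
  H = [[-1, -2], [-2, -4]]
Verify stationarity: grad f(x*) = H x* + g = (0, 0).
Eigenvalues of H: -5, 0.
H has a zero eigenvalue (singular; negative semidefinite but not definite), so H is neither positive definite, negative definite, nor indefinite. The second-order test alone is inconclusive -> degen.
(Indeed, f is constant along the null direction of H through x*, so x* is not a strict local extremum.)

degen


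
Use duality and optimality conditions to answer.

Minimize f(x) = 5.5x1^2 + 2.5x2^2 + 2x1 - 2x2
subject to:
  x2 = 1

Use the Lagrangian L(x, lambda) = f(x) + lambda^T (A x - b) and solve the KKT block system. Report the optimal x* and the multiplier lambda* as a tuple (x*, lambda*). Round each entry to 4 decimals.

Form the Lagrangian:
  L(x, lambda) = (1/2) x^T Q x + c^T x + lambda^T (A x - b)
Stationarity (grad_x L = 0): Q x + c + A^T lambda = 0.
Primal feasibility: A x = b.

This gives the KKT block system:
  [ Q   A^T ] [ x     ]   [-c ]
  [ A    0  ] [ lambda ] = [ b ]

Solving the linear system:
  x*      = (-0.1818, 1)
  lambda* = (-3)
  f(x*)   = 0.3182

x* = (-0.1818, 1), lambda* = (-3)


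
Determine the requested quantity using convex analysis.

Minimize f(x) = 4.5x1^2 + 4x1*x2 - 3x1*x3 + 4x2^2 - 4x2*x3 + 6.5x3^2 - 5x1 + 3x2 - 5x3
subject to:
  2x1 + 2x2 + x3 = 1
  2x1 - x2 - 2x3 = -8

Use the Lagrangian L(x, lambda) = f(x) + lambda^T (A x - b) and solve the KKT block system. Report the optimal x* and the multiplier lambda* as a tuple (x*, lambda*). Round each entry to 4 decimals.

Form the Lagrangian:
  L(x, lambda) = (1/2) x^T Q x + c^T x + lambda^T (A x - b)
Stationarity (grad_x L = 0): Q x + c + A^T lambda = 0.
Primal feasibility: A x = b.

This gives the KKT block system:
  [ Q   A^T ] [ x     ]   [-c ]
  [ A    0  ] [ lambda ] = [ b ]

Solving the linear system:
  x*      = (-1.7938, 1.5876, 1.4124)
  lambda* = (2.2131, 7.3024)
  f(x*)   = 31.4381

x* = (-1.7938, 1.5876, 1.4124), lambda* = (2.2131, 7.3024)


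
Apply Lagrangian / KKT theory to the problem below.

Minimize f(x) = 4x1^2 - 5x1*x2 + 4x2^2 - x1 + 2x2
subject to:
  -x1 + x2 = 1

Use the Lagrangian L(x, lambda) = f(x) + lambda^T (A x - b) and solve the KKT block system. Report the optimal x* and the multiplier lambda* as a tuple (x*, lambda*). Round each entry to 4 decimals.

Form the Lagrangian:
  L(x, lambda) = (1/2) x^T Q x + c^T x + lambda^T (A x - b)
Stationarity (grad_x L = 0): Q x + c + A^T lambda = 0.
Primal feasibility: A x = b.

This gives the KKT block system:
  [ Q   A^T ] [ x     ]   [-c ]
  [ A    0  ] [ lambda ] = [ b ]

Solving the linear system:
  x*      = (-0.6667, 0.3333)
  lambda* = (-8)
  f(x*)   = 4.6667

x* = (-0.6667, 0.3333), lambda* = (-8)


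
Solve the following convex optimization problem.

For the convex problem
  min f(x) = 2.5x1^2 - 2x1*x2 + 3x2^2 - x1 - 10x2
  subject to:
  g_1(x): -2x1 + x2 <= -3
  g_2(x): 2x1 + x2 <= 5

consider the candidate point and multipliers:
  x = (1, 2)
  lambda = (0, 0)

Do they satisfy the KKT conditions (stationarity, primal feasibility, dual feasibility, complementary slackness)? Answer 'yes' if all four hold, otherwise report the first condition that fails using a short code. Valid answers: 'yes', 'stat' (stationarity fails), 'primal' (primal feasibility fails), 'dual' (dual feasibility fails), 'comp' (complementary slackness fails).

Gradient of f: grad f(x) = Q x + c = (0, 0)
Constraint values g_i(x) = a_i^T x - b_i:
  g_1((1, 2)) = 3
  g_2((1, 2)) = -1
Stationarity residual: grad f(x) + sum_i lambda_i a_i = (0, 0)
  -> stationarity OK
Primal feasibility (all g_i <= 0): FAILS
Dual feasibility (all lambda_i >= 0): OK
Complementary slackness (lambda_i * g_i(x) = 0 for all i): OK

Verdict: the first failing condition is primal_feasibility -> primal.

primal


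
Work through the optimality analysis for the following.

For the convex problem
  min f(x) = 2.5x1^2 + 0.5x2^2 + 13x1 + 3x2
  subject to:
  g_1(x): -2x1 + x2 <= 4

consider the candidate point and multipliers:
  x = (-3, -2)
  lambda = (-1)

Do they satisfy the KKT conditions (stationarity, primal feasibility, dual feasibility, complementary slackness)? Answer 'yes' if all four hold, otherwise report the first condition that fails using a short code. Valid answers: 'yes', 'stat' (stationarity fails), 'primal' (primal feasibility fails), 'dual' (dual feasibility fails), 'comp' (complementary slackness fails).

Gradient of f: grad f(x) = Q x + c = (-2, 1)
Constraint values g_i(x) = a_i^T x - b_i:
  g_1((-3, -2)) = 0
Stationarity residual: grad f(x) + sum_i lambda_i a_i = (0, 0)
  -> stationarity OK
Primal feasibility (all g_i <= 0): OK
Dual feasibility (all lambda_i >= 0): FAILS
Complementary slackness (lambda_i * g_i(x) = 0 for all i): OK

Verdict: the first failing condition is dual_feasibility -> dual.

dual


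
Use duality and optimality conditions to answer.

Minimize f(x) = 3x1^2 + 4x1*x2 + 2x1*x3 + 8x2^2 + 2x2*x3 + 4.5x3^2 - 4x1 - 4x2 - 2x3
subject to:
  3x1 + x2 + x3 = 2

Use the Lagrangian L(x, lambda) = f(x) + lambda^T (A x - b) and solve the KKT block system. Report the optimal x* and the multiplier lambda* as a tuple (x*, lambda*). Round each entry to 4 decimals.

Form the Lagrangian:
  L(x, lambda) = (1/2) x^T Q x + c^T x + lambda^T (A x - b)
Stationarity (grad_x L = 0): Q x + c + A^T lambda = 0.
Primal feasibility: A x = b.

This gives the KKT block system:
  [ Q   A^T ] [ x     ]   [-c ]
  [ A    0  ] [ lambda ] = [ b ]

Solving the linear system:
  x*      = (0.6119, 0.0918, 0.0727)
  lambda* = (-0.0612)
  f(x*)   = -1.4187

x* = (0.6119, 0.0918, 0.0727), lambda* = (-0.0612)


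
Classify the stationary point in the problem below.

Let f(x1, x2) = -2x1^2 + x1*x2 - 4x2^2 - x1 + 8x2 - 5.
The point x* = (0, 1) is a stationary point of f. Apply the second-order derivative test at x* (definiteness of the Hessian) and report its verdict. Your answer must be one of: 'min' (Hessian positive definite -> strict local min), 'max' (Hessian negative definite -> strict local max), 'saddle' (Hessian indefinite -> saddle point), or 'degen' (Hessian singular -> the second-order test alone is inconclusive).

Compute the Hessian H = grad^2 f:
  H = [[-4, 1], [1, -8]]
Verify stationarity: grad f(x*) = H x* + g = (0, 0).
Eigenvalues of H: -8.2361, -3.7639.
Both eigenvalues < 0, so H is negative definite -> x* is a strict local max.

max


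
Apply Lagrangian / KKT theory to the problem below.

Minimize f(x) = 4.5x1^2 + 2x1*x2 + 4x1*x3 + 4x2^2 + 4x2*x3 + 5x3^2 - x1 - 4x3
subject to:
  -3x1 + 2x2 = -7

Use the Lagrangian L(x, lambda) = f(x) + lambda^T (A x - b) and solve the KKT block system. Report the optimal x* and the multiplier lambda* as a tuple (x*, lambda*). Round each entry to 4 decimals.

Form the Lagrangian:
  L(x, lambda) = (1/2) x^T Q x + c^T x + lambda^T (A x - b)
Stationarity (grad_x L = 0): Q x + c + A^T lambda = 0.
Primal feasibility: A x = b.

This gives the KKT block system:
  [ Q   A^T ] [ x     ]   [-c ]
  [ A    0  ] [ lambda ] = [ b ]

Solving the linear system:
  x*      = (1.3913, -1.413, 0.4087)
  lambda* = (3.4435)
  f(x*)   = 10.5391

x* = (1.3913, -1.413, 0.4087), lambda* = (3.4435)


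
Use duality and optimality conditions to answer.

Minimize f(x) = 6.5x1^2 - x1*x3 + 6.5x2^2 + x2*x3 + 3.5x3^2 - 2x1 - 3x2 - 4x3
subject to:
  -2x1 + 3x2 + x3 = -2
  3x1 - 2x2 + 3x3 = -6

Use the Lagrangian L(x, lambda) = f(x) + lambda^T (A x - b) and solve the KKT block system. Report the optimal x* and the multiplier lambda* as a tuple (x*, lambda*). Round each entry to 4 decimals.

Form the Lagrangian:
  L(x, lambda) = (1/2) x^T Q x + c^T x + lambda^T (A x - b)
Stationarity (grad_x L = 0): Q x + c + A^T lambda = 0.
Primal feasibility: A x = b.

This gives the KKT block system:
  [ Q   A^T ] [ x     ]   [-c ]
  [ A    0  ] [ lambda ] = [ b ]

Solving the linear system:
  x*      = (-0.1755, -0.1436, -1.9202)
  lambda* = (5.0163, 4.1312)
  f(x*)   = 21.6411

x* = (-0.1755, -0.1436, -1.9202), lambda* = (5.0163, 4.1312)


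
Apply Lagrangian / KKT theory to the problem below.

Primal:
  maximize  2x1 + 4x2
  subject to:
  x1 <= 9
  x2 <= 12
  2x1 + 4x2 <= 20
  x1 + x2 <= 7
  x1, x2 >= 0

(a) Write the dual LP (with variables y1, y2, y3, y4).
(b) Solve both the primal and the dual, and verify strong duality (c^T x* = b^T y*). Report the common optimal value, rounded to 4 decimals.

The standard primal-dual pair for 'max c^T x s.t. A x <= b, x >= 0' is:
  Dual:  min b^T y  s.t.  A^T y >= c,  y >= 0.

So the dual LP is:
  minimize  9y1 + 12y2 + 20y3 + 7y4
  subject to:
    y1 + 2y3 + y4 >= 2
    y2 + 4y3 + y4 >= 4
    y1, y2, y3, y4 >= 0

Solving the primal: x* = (4, 3).
  primal value c^T x* = 20.
Solving the dual: y* = (0, 0, 1, 0).
  dual value b^T y* = 20.
Strong duality: c^T x* = b^T y*. Confirmed.

20


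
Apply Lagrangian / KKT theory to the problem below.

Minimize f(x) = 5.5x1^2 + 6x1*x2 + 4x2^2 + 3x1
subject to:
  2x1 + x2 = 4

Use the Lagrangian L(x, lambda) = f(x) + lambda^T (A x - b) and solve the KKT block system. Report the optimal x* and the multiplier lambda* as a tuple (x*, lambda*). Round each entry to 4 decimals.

Form the Lagrangian:
  L(x, lambda) = (1/2) x^T Q x + c^T x + lambda^T (A x - b)
Stationarity (grad_x L = 0): Q x + c + A^T lambda = 0.
Primal feasibility: A x = b.

This gives the KKT block system:
  [ Q   A^T ] [ x     ]   [-c ]
  [ A    0  ] [ lambda ] = [ b ]

Solving the linear system:
  x*      = (1.9474, 0.1053)
  lambda* = (-12.5263)
  f(x*)   = 27.9737

x* = (1.9474, 0.1053), lambda* = (-12.5263)


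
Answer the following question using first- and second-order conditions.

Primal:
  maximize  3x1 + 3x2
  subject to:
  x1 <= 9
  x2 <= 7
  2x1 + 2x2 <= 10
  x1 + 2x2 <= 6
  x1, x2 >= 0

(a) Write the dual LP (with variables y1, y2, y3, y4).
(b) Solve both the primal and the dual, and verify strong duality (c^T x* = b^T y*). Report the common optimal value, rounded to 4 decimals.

The standard primal-dual pair for 'max c^T x s.t. A x <= b, x >= 0' is:
  Dual:  min b^T y  s.t.  A^T y >= c,  y >= 0.

So the dual LP is:
  minimize  9y1 + 7y2 + 10y3 + 6y4
  subject to:
    y1 + 2y3 + y4 >= 3
    y2 + 2y3 + 2y4 >= 3
    y1, y2, y3, y4 >= 0

Solving the primal: x* = (5, 0).
  primal value c^T x* = 15.
Solving the dual: y* = (0, 0, 1.5, 0).
  dual value b^T y* = 15.
Strong duality: c^T x* = b^T y*. Confirmed.

15


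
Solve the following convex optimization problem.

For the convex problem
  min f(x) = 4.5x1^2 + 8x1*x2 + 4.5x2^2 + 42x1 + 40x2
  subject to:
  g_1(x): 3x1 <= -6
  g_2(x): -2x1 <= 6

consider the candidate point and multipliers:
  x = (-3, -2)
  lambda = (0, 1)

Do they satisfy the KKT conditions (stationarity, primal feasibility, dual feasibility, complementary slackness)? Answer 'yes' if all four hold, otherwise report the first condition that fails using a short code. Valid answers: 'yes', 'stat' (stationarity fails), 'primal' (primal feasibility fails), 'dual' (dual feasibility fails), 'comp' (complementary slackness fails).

Gradient of f: grad f(x) = Q x + c = (-1, -2)
Constraint values g_i(x) = a_i^T x - b_i:
  g_1((-3, -2)) = -3
  g_2((-3, -2)) = 0
Stationarity residual: grad f(x) + sum_i lambda_i a_i = (-3, -2)
  -> stationarity FAILS
Primal feasibility (all g_i <= 0): OK
Dual feasibility (all lambda_i >= 0): OK
Complementary slackness (lambda_i * g_i(x) = 0 for all i): OK

Verdict: the first failing condition is stationarity -> stat.

stat


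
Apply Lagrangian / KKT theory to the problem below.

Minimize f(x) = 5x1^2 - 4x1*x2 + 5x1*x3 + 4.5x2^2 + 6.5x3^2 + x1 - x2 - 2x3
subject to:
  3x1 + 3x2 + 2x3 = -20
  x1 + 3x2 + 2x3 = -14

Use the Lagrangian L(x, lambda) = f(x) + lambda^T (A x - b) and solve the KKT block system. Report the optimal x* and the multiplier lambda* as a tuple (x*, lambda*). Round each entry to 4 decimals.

Form the Lagrangian:
  L(x, lambda) = (1/2) x^T Q x + c^T x + lambda^T (A x - b)
Stationarity (grad_x L = 0): Q x + c + A^T lambda = 0.
Primal feasibility: A x = b.

This gives the KKT block system:
  [ Q   A^T ] [ x     ]   [-c ]
  [ A    0  ] [ lambda ] = [ b ]

Solving the linear system:
  x*      = (-3, -3.7582, 0.1373)
  lambda* = (2.8366, 4.7712)
  f(x*)   = 62.0065

x* = (-3, -3.7582, 0.1373), lambda* = (2.8366, 4.7712)


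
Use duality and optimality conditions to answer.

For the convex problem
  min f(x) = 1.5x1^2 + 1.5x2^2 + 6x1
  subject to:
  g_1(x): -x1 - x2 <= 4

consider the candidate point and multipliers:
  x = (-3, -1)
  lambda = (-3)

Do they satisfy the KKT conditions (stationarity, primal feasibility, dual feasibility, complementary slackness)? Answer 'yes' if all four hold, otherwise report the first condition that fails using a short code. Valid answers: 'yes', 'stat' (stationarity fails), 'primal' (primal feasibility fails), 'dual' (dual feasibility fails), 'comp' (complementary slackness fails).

Gradient of f: grad f(x) = Q x + c = (-3, -3)
Constraint values g_i(x) = a_i^T x - b_i:
  g_1((-3, -1)) = 0
Stationarity residual: grad f(x) + sum_i lambda_i a_i = (0, 0)
  -> stationarity OK
Primal feasibility (all g_i <= 0): OK
Dual feasibility (all lambda_i >= 0): FAILS
Complementary slackness (lambda_i * g_i(x) = 0 for all i): OK

Verdict: the first failing condition is dual_feasibility -> dual.

dual


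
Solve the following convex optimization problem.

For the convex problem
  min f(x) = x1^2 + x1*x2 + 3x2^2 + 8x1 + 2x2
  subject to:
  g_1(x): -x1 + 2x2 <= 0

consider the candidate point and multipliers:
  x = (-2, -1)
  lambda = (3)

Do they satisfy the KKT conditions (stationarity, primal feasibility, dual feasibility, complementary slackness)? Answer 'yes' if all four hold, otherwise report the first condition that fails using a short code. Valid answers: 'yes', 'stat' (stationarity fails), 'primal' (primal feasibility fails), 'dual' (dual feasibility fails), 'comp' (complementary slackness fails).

Gradient of f: grad f(x) = Q x + c = (3, -6)
Constraint values g_i(x) = a_i^T x - b_i:
  g_1((-2, -1)) = 0
Stationarity residual: grad f(x) + sum_i lambda_i a_i = (0, 0)
  -> stationarity OK
Primal feasibility (all g_i <= 0): OK
Dual feasibility (all lambda_i >= 0): OK
Complementary slackness (lambda_i * g_i(x) = 0 for all i): OK

Verdict: yes, KKT holds.

yes


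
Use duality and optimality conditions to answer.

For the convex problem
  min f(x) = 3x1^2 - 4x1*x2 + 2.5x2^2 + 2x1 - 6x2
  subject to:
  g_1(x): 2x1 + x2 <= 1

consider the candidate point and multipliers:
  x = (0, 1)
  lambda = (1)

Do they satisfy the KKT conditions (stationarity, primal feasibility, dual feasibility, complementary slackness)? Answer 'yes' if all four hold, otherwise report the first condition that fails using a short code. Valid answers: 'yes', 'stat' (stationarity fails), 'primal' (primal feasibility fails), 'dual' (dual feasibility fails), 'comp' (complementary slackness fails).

Gradient of f: grad f(x) = Q x + c = (-2, -1)
Constraint values g_i(x) = a_i^T x - b_i:
  g_1((0, 1)) = 0
Stationarity residual: grad f(x) + sum_i lambda_i a_i = (0, 0)
  -> stationarity OK
Primal feasibility (all g_i <= 0): OK
Dual feasibility (all lambda_i >= 0): OK
Complementary slackness (lambda_i * g_i(x) = 0 for all i): OK

Verdict: yes, KKT holds.

yes


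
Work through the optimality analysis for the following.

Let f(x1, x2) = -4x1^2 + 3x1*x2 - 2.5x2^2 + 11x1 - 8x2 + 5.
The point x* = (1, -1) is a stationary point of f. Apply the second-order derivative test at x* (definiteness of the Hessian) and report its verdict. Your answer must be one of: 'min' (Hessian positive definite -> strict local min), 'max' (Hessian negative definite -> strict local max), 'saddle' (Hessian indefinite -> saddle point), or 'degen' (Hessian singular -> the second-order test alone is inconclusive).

Compute the Hessian H = grad^2 f:
  H = [[-8, 3], [3, -5]]
Verify stationarity: grad f(x*) = H x* + g = (0, 0).
Eigenvalues of H: -9.8541, -3.1459.
Both eigenvalues < 0, so H is negative definite -> x* is a strict local max.

max


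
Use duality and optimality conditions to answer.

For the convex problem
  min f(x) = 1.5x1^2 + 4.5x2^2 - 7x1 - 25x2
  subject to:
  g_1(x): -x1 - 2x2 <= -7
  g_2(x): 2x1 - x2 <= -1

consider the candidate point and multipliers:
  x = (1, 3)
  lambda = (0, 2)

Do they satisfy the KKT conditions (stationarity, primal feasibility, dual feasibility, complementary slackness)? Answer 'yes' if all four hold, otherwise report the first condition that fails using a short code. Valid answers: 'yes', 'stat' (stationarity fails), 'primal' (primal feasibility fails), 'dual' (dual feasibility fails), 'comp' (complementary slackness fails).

Gradient of f: grad f(x) = Q x + c = (-4, 2)
Constraint values g_i(x) = a_i^T x - b_i:
  g_1((1, 3)) = 0
  g_2((1, 3)) = 0
Stationarity residual: grad f(x) + sum_i lambda_i a_i = (0, 0)
  -> stationarity OK
Primal feasibility (all g_i <= 0): OK
Dual feasibility (all lambda_i >= 0): OK
Complementary slackness (lambda_i * g_i(x) = 0 for all i): OK

Verdict: yes, KKT holds.

yes


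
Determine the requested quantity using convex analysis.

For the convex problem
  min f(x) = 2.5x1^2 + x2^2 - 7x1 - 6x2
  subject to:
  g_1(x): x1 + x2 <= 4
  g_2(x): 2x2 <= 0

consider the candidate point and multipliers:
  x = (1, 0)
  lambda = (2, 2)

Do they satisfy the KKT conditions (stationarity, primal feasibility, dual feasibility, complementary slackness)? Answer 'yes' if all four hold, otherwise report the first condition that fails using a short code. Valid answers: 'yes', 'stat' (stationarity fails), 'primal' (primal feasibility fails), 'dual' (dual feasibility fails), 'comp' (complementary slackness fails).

Gradient of f: grad f(x) = Q x + c = (-2, -6)
Constraint values g_i(x) = a_i^T x - b_i:
  g_1((1, 0)) = -3
  g_2((1, 0)) = 0
Stationarity residual: grad f(x) + sum_i lambda_i a_i = (0, 0)
  -> stationarity OK
Primal feasibility (all g_i <= 0): OK
Dual feasibility (all lambda_i >= 0): OK
Complementary slackness (lambda_i * g_i(x) = 0 for all i): FAILS

Verdict: the first failing condition is complementary_slackness -> comp.

comp


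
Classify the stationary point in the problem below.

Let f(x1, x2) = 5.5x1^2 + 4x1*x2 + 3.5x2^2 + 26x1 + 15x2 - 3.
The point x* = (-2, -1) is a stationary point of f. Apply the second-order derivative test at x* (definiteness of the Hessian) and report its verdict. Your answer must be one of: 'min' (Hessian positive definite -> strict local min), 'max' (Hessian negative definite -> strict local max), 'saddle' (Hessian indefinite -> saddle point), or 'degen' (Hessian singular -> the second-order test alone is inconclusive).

Compute the Hessian H = grad^2 f:
  H = [[11, 4], [4, 7]]
Verify stationarity: grad f(x*) = H x* + g = (0, 0).
Eigenvalues of H: 4.5279, 13.4721.
Both eigenvalues > 0, so H is positive definite -> x* is a strict local min.

min


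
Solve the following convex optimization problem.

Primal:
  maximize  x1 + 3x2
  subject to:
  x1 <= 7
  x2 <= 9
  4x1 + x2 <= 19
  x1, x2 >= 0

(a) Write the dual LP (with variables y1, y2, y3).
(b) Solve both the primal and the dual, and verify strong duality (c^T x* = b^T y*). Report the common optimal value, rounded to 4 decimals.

The standard primal-dual pair for 'max c^T x s.t. A x <= b, x >= 0' is:
  Dual:  min b^T y  s.t.  A^T y >= c,  y >= 0.

So the dual LP is:
  minimize  7y1 + 9y2 + 19y3
  subject to:
    y1 + 4y3 >= 1
    y2 + y3 >= 3
    y1, y2, y3 >= 0

Solving the primal: x* = (2.5, 9).
  primal value c^T x* = 29.5.
Solving the dual: y* = (0, 2.75, 0.25).
  dual value b^T y* = 29.5.
Strong duality: c^T x* = b^T y*. Confirmed.

29.5


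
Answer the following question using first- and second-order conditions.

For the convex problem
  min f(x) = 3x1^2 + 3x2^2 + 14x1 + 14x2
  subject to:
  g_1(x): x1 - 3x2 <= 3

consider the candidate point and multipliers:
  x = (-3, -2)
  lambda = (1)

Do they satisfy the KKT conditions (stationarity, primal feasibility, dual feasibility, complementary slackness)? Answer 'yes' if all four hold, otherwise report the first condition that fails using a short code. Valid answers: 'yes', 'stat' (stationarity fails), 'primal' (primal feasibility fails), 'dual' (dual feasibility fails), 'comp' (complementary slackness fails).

Gradient of f: grad f(x) = Q x + c = (-4, 2)
Constraint values g_i(x) = a_i^T x - b_i:
  g_1((-3, -2)) = 0
Stationarity residual: grad f(x) + sum_i lambda_i a_i = (-3, -1)
  -> stationarity FAILS
Primal feasibility (all g_i <= 0): OK
Dual feasibility (all lambda_i >= 0): OK
Complementary slackness (lambda_i * g_i(x) = 0 for all i): OK

Verdict: the first failing condition is stationarity -> stat.

stat


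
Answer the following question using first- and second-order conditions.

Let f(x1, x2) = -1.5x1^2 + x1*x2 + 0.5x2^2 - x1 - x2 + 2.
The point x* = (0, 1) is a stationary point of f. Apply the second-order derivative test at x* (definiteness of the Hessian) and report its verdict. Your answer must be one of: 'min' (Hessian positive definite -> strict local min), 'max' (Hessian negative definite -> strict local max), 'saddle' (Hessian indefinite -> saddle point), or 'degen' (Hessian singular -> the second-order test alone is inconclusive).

Compute the Hessian H = grad^2 f:
  H = [[-3, 1], [1, 1]]
Verify stationarity: grad f(x*) = H x* + g = (0, 0).
Eigenvalues of H: -3.2361, 1.2361.
Eigenvalues have mixed signs, so H is indefinite -> x* is a saddle point.

saddle


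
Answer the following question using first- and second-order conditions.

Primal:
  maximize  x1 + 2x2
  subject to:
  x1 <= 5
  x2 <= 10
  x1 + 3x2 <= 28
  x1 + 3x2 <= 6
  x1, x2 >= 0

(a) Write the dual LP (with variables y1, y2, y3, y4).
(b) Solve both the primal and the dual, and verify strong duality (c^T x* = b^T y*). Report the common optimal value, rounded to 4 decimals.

The standard primal-dual pair for 'max c^T x s.t. A x <= b, x >= 0' is:
  Dual:  min b^T y  s.t.  A^T y >= c,  y >= 0.

So the dual LP is:
  minimize  5y1 + 10y2 + 28y3 + 6y4
  subject to:
    y1 + y3 + y4 >= 1
    y2 + 3y3 + 3y4 >= 2
    y1, y2, y3, y4 >= 0

Solving the primal: x* = (5, 0.3333).
  primal value c^T x* = 5.6667.
Solving the dual: y* = (0.3333, 0, 0, 0.6667).
  dual value b^T y* = 5.6667.
Strong duality: c^T x* = b^T y*. Confirmed.

5.6667


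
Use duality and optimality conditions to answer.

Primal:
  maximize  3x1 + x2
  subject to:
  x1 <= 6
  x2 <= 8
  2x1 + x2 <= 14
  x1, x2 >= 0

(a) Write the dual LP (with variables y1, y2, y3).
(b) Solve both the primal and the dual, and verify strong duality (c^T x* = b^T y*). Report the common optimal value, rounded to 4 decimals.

The standard primal-dual pair for 'max c^T x s.t. A x <= b, x >= 0' is:
  Dual:  min b^T y  s.t.  A^T y >= c,  y >= 0.

So the dual LP is:
  minimize  6y1 + 8y2 + 14y3
  subject to:
    y1 + 2y3 >= 3
    y2 + y3 >= 1
    y1, y2, y3 >= 0

Solving the primal: x* = (6, 2).
  primal value c^T x* = 20.
Solving the dual: y* = (1, 0, 1).
  dual value b^T y* = 20.
Strong duality: c^T x* = b^T y*. Confirmed.

20


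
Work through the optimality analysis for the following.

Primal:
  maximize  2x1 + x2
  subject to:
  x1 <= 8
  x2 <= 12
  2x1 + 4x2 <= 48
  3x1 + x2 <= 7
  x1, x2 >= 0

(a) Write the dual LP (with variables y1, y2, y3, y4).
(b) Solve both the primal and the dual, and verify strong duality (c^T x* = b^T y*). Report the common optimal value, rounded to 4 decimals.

The standard primal-dual pair for 'max c^T x s.t. A x <= b, x >= 0' is:
  Dual:  min b^T y  s.t.  A^T y >= c,  y >= 0.

So the dual LP is:
  minimize  8y1 + 12y2 + 48y3 + 7y4
  subject to:
    y1 + 2y3 + 3y4 >= 2
    y2 + 4y3 + y4 >= 1
    y1, y2, y3, y4 >= 0

Solving the primal: x* = (0, 7).
  primal value c^T x* = 7.
Solving the dual: y* = (0, 0, 0, 1).
  dual value b^T y* = 7.
Strong duality: c^T x* = b^T y*. Confirmed.

7


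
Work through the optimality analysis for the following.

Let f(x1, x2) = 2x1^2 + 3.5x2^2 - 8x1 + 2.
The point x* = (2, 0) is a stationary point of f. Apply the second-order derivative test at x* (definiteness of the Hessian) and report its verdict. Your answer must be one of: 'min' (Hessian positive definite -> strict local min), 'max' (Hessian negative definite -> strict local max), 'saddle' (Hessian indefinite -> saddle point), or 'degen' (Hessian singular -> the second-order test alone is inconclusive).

Compute the Hessian H = grad^2 f:
  H = [[4, 0], [0, 7]]
Verify stationarity: grad f(x*) = H x* + g = (0, 0).
Eigenvalues of H: 4, 7.
Both eigenvalues > 0, so H is positive definite -> x* is a strict local min.

min


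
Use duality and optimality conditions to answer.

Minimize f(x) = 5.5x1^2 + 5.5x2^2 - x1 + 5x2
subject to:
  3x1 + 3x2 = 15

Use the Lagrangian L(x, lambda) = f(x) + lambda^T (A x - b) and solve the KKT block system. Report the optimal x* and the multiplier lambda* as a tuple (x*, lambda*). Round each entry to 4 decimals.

Form the Lagrangian:
  L(x, lambda) = (1/2) x^T Q x + c^T x + lambda^T (A x - b)
Stationarity (grad_x L = 0): Q x + c + A^T lambda = 0.
Primal feasibility: A x = b.

This gives the KKT block system:
  [ Q   A^T ] [ x     ]   [-c ]
  [ A    0  ] [ lambda ] = [ b ]

Solving the linear system:
  x*      = (2.7727, 2.2273)
  lambda* = (-9.8333)
  f(x*)   = 77.9318

x* = (2.7727, 2.2273), lambda* = (-9.8333)


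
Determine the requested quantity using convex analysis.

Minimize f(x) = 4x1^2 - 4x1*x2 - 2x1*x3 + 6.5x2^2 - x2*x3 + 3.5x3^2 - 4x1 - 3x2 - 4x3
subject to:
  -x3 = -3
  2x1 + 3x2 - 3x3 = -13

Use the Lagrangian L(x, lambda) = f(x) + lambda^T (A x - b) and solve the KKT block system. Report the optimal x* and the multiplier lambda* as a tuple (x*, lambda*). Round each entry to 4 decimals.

Form the Lagrangian:
  L(x, lambda) = (1/2) x^T Q x + c^T x + lambda^T (A x - b)
Stationarity (grad_x L = 0): Q x + c + A^T lambda = 0.
Primal feasibility: A x = b.

This gives the KKT block system:
  [ Q   A^T ] [ x     ]   [-c ]
  [ A    0  ] [ lambda ] = [ b ]

Solving the linear system:
  x*      = (-0.5698, -0.9535, 3)
  lambda* = (2.9767, 5.3721)
  f(x*)   = 35.9535

x* = (-0.5698, -0.9535, 3), lambda* = (2.9767, 5.3721)


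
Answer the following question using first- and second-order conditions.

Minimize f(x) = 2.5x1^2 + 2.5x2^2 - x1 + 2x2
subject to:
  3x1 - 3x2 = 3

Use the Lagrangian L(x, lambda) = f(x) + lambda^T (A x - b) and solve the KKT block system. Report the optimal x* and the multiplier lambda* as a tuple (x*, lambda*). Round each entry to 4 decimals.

Form the Lagrangian:
  L(x, lambda) = (1/2) x^T Q x + c^T x + lambda^T (A x - b)
Stationarity (grad_x L = 0): Q x + c + A^T lambda = 0.
Primal feasibility: A x = b.

This gives the KKT block system:
  [ Q   A^T ] [ x     ]   [-c ]
  [ A    0  ] [ lambda ] = [ b ]

Solving the linear system:
  x*      = (0.4, -0.6)
  lambda* = (-0.3333)
  f(x*)   = -0.3

x* = (0.4, -0.6), lambda* = (-0.3333)


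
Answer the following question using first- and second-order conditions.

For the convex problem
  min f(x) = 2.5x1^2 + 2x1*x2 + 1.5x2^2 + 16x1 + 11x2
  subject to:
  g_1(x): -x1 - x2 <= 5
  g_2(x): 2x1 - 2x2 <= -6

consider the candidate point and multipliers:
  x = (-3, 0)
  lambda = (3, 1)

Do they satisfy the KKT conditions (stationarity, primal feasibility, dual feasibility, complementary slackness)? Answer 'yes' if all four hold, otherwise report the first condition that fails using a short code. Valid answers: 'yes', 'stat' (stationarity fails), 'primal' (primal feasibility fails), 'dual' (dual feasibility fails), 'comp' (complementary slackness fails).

Gradient of f: grad f(x) = Q x + c = (1, 5)
Constraint values g_i(x) = a_i^T x - b_i:
  g_1((-3, 0)) = -2
  g_2((-3, 0)) = 0
Stationarity residual: grad f(x) + sum_i lambda_i a_i = (0, 0)
  -> stationarity OK
Primal feasibility (all g_i <= 0): OK
Dual feasibility (all lambda_i >= 0): OK
Complementary slackness (lambda_i * g_i(x) = 0 for all i): FAILS

Verdict: the first failing condition is complementary_slackness -> comp.

comp


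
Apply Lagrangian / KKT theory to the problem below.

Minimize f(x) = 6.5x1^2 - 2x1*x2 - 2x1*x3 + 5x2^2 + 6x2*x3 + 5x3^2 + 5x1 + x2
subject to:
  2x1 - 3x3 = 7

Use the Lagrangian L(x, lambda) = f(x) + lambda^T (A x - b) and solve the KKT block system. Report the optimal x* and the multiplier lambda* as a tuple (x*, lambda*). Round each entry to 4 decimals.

Form the Lagrangian:
  L(x, lambda) = (1/2) x^T Q x + c^T x + lambda^T (A x - b)
Stationarity (grad_x L = 0): Q x + c + A^T lambda = 0.
Primal feasibility: A x = b.

This gives the KKT block system:
  [ Q   A^T ] [ x     ]   [-c ]
  [ A    0  ] [ lambda ] = [ b ]

Solving the linear system:
  x*      = (0.2287, 1.2543, -2.1808)
  lambda* = (-4.9134)
  f(x*)   = 18.3961

x* = (0.2287, 1.2543, -2.1808), lambda* = (-4.9134)


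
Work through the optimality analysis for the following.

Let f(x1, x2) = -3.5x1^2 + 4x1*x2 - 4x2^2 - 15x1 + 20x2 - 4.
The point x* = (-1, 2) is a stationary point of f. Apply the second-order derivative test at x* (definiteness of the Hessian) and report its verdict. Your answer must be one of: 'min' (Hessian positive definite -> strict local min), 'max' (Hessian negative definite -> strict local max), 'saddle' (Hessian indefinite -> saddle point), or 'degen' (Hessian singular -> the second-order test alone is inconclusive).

Compute the Hessian H = grad^2 f:
  H = [[-7, 4], [4, -8]]
Verify stationarity: grad f(x*) = H x* + g = (0, 0).
Eigenvalues of H: -11.5311, -3.4689.
Both eigenvalues < 0, so H is negative definite -> x* is a strict local max.

max


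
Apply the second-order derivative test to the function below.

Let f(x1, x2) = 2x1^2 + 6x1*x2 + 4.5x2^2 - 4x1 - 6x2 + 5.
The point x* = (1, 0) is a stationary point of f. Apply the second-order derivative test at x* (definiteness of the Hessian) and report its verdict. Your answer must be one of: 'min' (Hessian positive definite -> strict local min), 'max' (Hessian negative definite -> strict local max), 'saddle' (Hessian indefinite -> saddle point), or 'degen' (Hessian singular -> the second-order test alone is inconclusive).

Compute the Hessian H = grad^2 f:
  H = [[4, 6], [6, 9]]
Verify stationarity: grad f(x*) = H x* + g = (0, 0).
Eigenvalues of H: 0, 13.
H has a zero eigenvalue (singular; positive semidefinite but not definite), so H is neither positive definite, negative definite, nor indefinite. The second-order test alone is inconclusive -> degen.
(Indeed, f is constant along the null direction of H through x*, so x* is not a strict local extremum.)

degen


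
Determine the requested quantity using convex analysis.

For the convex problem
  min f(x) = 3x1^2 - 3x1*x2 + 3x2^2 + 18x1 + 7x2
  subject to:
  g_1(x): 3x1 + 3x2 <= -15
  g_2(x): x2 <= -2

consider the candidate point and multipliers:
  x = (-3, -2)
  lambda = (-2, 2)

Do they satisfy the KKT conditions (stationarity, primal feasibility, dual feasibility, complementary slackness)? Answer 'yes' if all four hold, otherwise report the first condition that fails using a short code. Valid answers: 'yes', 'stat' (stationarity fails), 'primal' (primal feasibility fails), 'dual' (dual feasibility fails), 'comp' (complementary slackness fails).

Gradient of f: grad f(x) = Q x + c = (6, 4)
Constraint values g_i(x) = a_i^T x - b_i:
  g_1((-3, -2)) = 0
  g_2((-3, -2)) = 0
Stationarity residual: grad f(x) + sum_i lambda_i a_i = (0, 0)
  -> stationarity OK
Primal feasibility (all g_i <= 0): OK
Dual feasibility (all lambda_i >= 0): FAILS
Complementary slackness (lambda_i * g_i(x) = 0 for all i): OK

Verdict: the first failing condition is dual_feasibility -> dual.

dual


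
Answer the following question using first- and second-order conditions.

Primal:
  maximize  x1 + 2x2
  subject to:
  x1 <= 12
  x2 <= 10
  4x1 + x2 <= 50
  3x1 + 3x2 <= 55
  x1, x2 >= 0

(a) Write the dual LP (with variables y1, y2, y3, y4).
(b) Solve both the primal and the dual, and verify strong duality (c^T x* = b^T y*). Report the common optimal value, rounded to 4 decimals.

The standard primal-dual pair for 'max c^T x s.t. A x <= b, x >= 0' is:
  Dual:  min b^T y  s.t.  A^T y >= c,  y >= 0.

So the dual LP is:
  minimize  12y1 + 10y2 + 50y3 + 55y4
  subject to:
    y1 + 4y3 + 3y4 >= 1
    y2 + y3 + 3y4 >= 2
    y1, y2, y3, y4 >= 0

Solving the primal: x* = (8.3333, 10).
  primal value c^T x* = 28.3333.
Solving the dual: y* = (0, 1, 0, 0.3333).
  dual value b^T y* = 28.3333.
Strong duality: c^T x* = b^T y*. Confirmed.

28.3333


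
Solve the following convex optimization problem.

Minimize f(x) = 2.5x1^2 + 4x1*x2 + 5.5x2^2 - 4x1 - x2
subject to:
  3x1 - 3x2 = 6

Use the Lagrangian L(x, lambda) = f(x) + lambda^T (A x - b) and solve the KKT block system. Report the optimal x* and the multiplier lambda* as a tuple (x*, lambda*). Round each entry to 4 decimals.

Form the Lagrangian:
  L(x, lambda) = (1/2) x^T Q x + c^T x + lambda^T (A x - b)
Stationarity (grad_x L = 0): Q x + c + A^T lambda = 0.
Primal feasibility: A x = b.

This gives the KKT block system:
  [ Q   A^T ] [ x     ]   [-c ]
  [ A    0  ] [ lambda ] = [ b ]

Solving the linear system:
  x*      = (1.4583, -0.5417)
  lambda* = (-0.375)
  f(x*)   = -1.5208

x* = (1.4583, -0.5417), lambda* = (-0.375)


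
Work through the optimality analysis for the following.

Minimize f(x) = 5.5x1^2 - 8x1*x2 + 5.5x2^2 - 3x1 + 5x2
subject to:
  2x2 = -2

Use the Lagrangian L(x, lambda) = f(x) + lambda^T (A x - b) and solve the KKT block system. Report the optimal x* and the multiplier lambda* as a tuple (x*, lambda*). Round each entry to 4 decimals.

Form the Lagrangian:
  L(x, lambda) = (1/2) x^T Q x + c^T x + lambda^T (A x - b)
Stationarity (grad_x L = 0): Q x + c + A^T lambda = 0.
Primal feasibility: A x = b.

This gives the KKT block system:
  [ Q   A^T ] [ x     ]   [-c ]
  [ A    0  ] [ lambda ] = [ b ]

Solving the linear system:
  x*      = (-0.4545, -1)
  lambda* = (1.1818)
  f(x*)   = -0.6364

x* = (-0.4545, -1), lambda* = (1.1818)


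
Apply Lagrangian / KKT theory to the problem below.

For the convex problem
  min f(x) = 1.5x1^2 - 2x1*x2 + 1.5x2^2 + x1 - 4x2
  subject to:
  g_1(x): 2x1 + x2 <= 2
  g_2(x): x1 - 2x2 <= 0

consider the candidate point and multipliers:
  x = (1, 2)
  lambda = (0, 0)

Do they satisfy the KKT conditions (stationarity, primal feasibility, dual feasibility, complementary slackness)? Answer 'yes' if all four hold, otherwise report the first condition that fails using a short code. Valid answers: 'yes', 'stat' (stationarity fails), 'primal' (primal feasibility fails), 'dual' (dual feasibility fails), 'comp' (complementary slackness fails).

Gradient of f: grad f(x) = Q x + c = (0, 0)
Constraint values g_i(x) = a_i^T x - b_i:
  g_1((1, 2)) = 2
  g_2((1, 2)) = -3
Stationarity residual: grad f(x) + sum_i lambda_i a_i = (0, 0)
  -> stationarity OK
Primal feasibility (all g_i <= 0): FAILS
Dual feasibility (all lambda_i >= 0): OK
Complementary slackness (lambda_i * g_i(x) = 0 for all i): OK

Verdict: the first failing condition is primal_feasibility -> primal.

primal


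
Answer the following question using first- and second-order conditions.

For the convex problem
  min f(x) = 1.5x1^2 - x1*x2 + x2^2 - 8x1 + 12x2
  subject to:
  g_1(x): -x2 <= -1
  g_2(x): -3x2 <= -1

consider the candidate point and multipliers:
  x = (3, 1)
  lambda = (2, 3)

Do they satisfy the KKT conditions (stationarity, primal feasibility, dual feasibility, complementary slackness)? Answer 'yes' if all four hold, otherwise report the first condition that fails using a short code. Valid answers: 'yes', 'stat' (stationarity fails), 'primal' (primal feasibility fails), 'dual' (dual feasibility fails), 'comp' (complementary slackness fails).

Gradient of f: grad f(x) = Q x + c = (0, 11)
Constraint values g_i(x) = a_i^T x - b_i:
  g_1((3, 1)) = 0
  g_2((3, 1)) = -2
Stationarity residual: grad f(x) + sum_i lambda_i a_i = (0, 0)
  -> stationarity OK
Primal feasibility (all g_i <= 0): OK
Dual feasibility (all lambda_i >= 0): OK
Complementary slackness (lambda_i * g_i(x) = 0 for all i): FAILS

Verdict: the first failing condition is complementary_slackness -> comp.

comp


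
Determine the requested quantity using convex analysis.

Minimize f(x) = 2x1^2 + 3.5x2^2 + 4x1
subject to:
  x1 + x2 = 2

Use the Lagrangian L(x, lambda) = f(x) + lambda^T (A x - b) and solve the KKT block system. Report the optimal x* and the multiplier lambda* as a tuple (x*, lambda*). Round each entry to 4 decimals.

Form the Lagrangian:
  L(x, lambda) = (1/2) x^T Q x + c^T x + lambda^T (A x - b)
Stationarity (grad_x L = 0): Q x + c + A^T lambda = 0.
Primal feasibility: A x = b.

This gives the KKT block system:
  [ Q   A^T ] [ x     ]   [-c ]
  [ A    0  ] [ lambda ] = [ b ]

Solving the linear system:
  x*      = (0.9091, 1.0909)
  lambda* = (-7.6364)
  f(x*)   = 9.4545

x* = (0.9091, 1.0909), lambda* = (-7.6364)


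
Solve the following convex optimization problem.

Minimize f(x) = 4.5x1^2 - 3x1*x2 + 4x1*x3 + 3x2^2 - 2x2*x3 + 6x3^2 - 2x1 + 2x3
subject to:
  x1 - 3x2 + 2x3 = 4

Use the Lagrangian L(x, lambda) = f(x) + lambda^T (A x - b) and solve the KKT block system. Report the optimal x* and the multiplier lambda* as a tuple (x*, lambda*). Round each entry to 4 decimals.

Form the Lagrangian:
  L(x, lambda) = (1/2) x^T Q x + c^T x + lambda^T (A x - b)
Stationarity (grad_x L = 0): Q x + c + A^T lambda = 0.
Primal feasibility: A x = b.

This gives the KKT block system:
  [ Q   A^T ] [ x     ]   [-c ]
  [ A    0  ] [ lambda ] = [ b ]

Solving the linear system:
  x*      = (0.0733, -1.2827, 0.0393)
  lambda* = (-2.6649)
  f(x*)   = 5.2958

x* = (0.0733, -1.2827, 0.0393), lambda* = (-2.6649)


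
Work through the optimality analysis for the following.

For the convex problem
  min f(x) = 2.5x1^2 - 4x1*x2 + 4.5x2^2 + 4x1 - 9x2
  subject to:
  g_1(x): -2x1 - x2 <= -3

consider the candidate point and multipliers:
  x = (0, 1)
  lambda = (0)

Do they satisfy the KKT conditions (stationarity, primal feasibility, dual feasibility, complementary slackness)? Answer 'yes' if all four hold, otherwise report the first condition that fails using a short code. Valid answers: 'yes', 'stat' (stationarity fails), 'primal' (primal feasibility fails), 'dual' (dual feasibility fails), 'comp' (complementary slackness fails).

Gradient of f: grad f(x) = Q x + c = (0, 0)
Constraint values g_i(x) = a_i^T x - b_i:
  g_1((0, 1)) = 2
Stationarity residual: grad f(x) + sum_i lambda_i a_i = (0, 0)
  -> stationarity OK
Primal feasibility (all g_i <= 0): FAILS
Dual feasibility (all lambda_i >= 0): OK
Complementary slackness (lambda_i * g_i(x) = 0 for all i): OK

Verdict: the first failing condition is primal_feasibility -> primal.

primal


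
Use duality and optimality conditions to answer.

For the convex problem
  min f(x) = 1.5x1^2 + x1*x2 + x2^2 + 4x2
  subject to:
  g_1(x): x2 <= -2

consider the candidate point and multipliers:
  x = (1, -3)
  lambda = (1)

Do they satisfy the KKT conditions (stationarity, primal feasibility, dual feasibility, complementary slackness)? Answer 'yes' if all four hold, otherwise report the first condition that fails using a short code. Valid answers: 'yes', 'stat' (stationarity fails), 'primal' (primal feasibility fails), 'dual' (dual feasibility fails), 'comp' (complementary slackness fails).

Gradient of f: grad f(x) = Q x + c = (0, -1)
Constraint values g_i(x) = a_i^T x - b_i:
  g_1((1, -3)) = -1
Stationarity residual: grad f(x) + sum_i lambda_i a_i = (0, 0)
  -> stationarity OK
Primal feasibility (all g_i <= 0): OK
Dual feasibility (all lambda_i >= 0): OK
Complementary slackness (lambda_i * g_i(x) = 0 for all i): FAILS

Verdict: the first failing condition is complementary_slackness -> comp.

comp
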